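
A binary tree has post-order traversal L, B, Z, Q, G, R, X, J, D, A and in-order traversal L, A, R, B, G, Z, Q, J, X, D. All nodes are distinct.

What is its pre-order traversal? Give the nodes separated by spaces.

The last element of post-order is the root; it splits in-order into left and right subtrees.
Root A: left subtree has 1 node {L}, right has 8 {R, B, G, Z, Q, J, X, D}.
  Root D: left subtree has 7 nodes {R, B, G, Z, Q, J, X}, right has 0 { }.
    Root J: left subtree has 5 nodes {R, B, G, Z, Q}, right has 1 {X}.
      Root R: left subtree has 0 nodes { }, right has 4 {B, G, Z, Q}.
        Root G: left subtree has 1 node {B}, right has 2 {Z, Q}.
          Root Q: left subtree has 1 node {Z}, right has 0 { }.

A L D J R G B Q Z X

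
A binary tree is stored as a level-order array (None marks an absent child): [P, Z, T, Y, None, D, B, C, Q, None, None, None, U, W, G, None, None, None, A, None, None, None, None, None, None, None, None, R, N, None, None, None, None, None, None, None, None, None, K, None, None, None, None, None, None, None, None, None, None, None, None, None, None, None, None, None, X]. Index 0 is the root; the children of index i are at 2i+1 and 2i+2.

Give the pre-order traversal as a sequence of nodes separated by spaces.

P Z Y C Q A K T D U B W R X N G

Pre-order visits the node, then its left subtree, then its right subtree.
Visit P.
At P: go left to Z.
  Visit Z.
  At Z: go left to Y.
    Visit Y.
    At Y: go left to C.
      C is a leaf — visit C.
    At Y: go right to Q.
      Visit Q.
      At Q: no left child.
      At Q: go right to A.
        Visit A.
        At A: no left child.
        At A: go right to K.
          K is a leaf — visit K.
  At Z: no right child.
At P: go right to T.
  Visit T.
  At T: go left to D.
    Visit D.
    At D: no left child.
    At D: go right to U.
      U is a leaf — visit U.
  At T: go right to B.
    Visit B.
    At B: go left to W.
      Visit W.
      At W: go left to R.
        Visit R.
        At R: no left child.
        At R: go right to X.
          X is a leaf — visit X.
      At W: go right to N.
        N is a leaf — visit N.
    At B: go right to G.
      G is a leaf — visit G.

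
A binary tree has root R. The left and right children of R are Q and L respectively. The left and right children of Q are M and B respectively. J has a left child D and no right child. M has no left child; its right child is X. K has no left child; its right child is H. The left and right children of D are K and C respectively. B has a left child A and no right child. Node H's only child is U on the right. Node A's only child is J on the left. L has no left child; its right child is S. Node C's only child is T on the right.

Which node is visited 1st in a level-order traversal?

R

Level-order visits nodes level by level from the root, left to right within each level.
Level 0: R
Level 1: Q, L
Level 2: M, B, S
Level 3: X, A
Level 4: J
Level 5: D
Level 6: K, C
Level 7: H, T
Level 8: U
Full level-order sequence: R, Q, L, M, B, S, X, A, J, D, K, C, H, T, U.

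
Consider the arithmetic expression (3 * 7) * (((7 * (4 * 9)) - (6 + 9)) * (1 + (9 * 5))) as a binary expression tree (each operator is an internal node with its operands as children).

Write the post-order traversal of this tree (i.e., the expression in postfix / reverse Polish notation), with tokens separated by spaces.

3 7 * 7 4 9 * * 6 9 + - 1 9 5 * + * *

Post-order on an expression tree gives postfix notation: for each operator, emit left operand, right operand, then the operator.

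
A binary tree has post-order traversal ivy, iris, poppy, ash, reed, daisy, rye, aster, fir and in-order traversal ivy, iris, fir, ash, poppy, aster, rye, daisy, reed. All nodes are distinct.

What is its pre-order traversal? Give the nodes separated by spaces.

fir iris ivy aster ash poppy rye daisy reed

The last element of post-order is the root; it splits in-order into left and right subtrees.
Root fir: left subtree has 2 nodes {ivy, iris}, right has 6 {ash, poppy, aster, rye, daisy, reed}.
  Root iris: left subtree has 1 node {ivy}, right has 0 { }.
  Root aster: left subtree has 2 nodes {ash, poppy}, right has 3 {rye, daisy, reed}.
    Root ash: left subtree has 0 nodes { }, right has 1 {poppy}.
    Root rye: left subtree has 0 nodes { }, right has 2 {daisy, reed}.
      Root daisy: left subtree has 0 nodes { }, right has 1 {reed}.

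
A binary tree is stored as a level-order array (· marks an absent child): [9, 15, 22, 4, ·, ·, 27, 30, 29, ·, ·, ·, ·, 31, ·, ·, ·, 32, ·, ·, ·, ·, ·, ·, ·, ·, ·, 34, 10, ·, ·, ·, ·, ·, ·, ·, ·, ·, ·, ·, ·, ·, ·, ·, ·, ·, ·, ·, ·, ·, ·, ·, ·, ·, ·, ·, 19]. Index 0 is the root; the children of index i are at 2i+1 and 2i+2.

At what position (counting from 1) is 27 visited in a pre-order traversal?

Pre-order visits the node, then its left subtree, then its right subtree.
Visit 9.
At 9: go left to 15.
  Visit 15.
  At 15: go left to 4.
    Visit 4.
    At 4: go left to 30.
      30 is a leaf — visit 30.
    At 4: go right to 29.
      Visit 29.
      At 29: go left to 32.
        32 is a leaf — visit 32.
      At 29: no right child.
  At 15: no right child.
At 9: go right to 22.
  Visit 22.
  At 22: no left child.
  At 22: go right to 27.
    Visit 27.
    At 27: go left to 31.
      Visit 31.
      At 31: go left to 34.
        Visit 34.
        At 34: no left child.
        At 34: go right to 19.
          19 is a leaf — visit 19.
      At 31: go right to 10.
        10 is a leaf — visit 10.
    At 27: no right child.
Full pre-order sequence: 9, 15, 4, 30, 29, 32, 22, 27, 31, 34, 19, 10.

8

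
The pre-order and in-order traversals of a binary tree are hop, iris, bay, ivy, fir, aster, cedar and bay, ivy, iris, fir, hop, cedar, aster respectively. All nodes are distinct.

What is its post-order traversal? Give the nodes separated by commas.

The first element of pre-order is the root; it splits in-order into left and right subtrees.
Root hop: left subtree has 4 nodes {bay, ivy, iris, fir}, right has 2 {cedar, aster}.
  Root iris: left subtree has 2 nodes {bay, ivy}, right has 1 {fir}.
    Root bay: left subtree has 0 nodes { }, right has 1 {ivy}.
  Root aster: left subtree has 1 node {cedar}, right has 0 { }.

ivy, bay, fir, iris, cedar, aster, hop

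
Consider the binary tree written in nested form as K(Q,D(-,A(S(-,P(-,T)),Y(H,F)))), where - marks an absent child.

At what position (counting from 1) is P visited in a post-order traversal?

Post-order visits the left subtree, then the right subtree, then the node.
At K: go left to Q.
  Q is a leaf — visit Q.
At K: go right to D.
  At D: no left child.
  At D: go right to A.
    At A: go left to S.
      At S: no left child.
      At S: go right to P.
        At P: no left child.
        At P: go right to T.
          T is a leaf — visit T.
        Visit P.
      Visit S.
    At A: go right to Y.
      At Y: go left to H.
        H is a leaf — visit H.
      At Y: go right to F.
        F is a leaf — visit F.
      Visit Y.
    Visit A.
  Visit D.
Visit K.
Full post-order sequence: Q, T, P, S, H, F, Y, A, D, K.

3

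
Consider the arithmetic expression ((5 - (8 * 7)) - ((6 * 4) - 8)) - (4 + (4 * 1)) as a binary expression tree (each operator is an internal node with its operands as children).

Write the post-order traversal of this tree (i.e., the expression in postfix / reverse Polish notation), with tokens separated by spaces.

5 8 7 * - 6 4 * 8 - - 4 4 1 * + -

Post-order on an expression tree gives postfix notation: for each operator, emit left operand, right operand, then the operator.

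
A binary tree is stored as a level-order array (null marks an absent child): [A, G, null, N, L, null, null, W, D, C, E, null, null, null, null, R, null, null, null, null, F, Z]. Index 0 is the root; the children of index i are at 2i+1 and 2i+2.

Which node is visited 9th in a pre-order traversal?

Pre-order visits the node, then its left subtree, then its right subtree.
Visit A.
At A: go left to G.
  Visit G.
  At G: go left to N.
    Visit N.
    At N: go left to W.
      Visit W.
      At W: go left to R.
        R is a leaf — visit R.
      At W: no right child.
    At N: go right to D.
      D is a leaf — visit D.
  At G: go right to L.
    Visit L.
    At L: go left to C.
      Visit C.
      At C: no left child.
      At C: go right to F.
        F is a leaf — visit F.
    At L: go right to E.
      Visit E.
      At E: go left to Z.
        Z is a leaf — visit Z.
      At E: no right child.
At A: no right child.
Full pre-order sequence: A, G, N, W, R, D, L, C, F, E, Z.

F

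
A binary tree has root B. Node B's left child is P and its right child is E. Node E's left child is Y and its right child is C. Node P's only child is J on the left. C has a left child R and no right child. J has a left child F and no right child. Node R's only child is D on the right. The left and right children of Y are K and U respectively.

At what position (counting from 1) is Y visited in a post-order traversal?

6

Post-order visits the left subtree, then the right subtree, then the node.
At B: go left to P.
  At P: go left to J.
    At J: go left to F.
      F is a leaf — visit F.
    At J: no right child.
    Visit J.
  At P: no right child.
  Visit P.
At B: go right to E.
  At E: go left to Y.
    At Y: go left to K.
      K is a leaf — visit K.
    At Y: go right to U.
      U is a leaf — visit U.
    Visit Y.
  At E: go right to C.
    At C: go left to R.
      At R: no left child.
      At R: go right to D.
        D is a leaf — visit D.
      Visit R.
    At C: no right child.
    Visit C.
  Visit E.
Visit B.
Full post-order sequence: F, J, P, K, U, Y, D, R, C, E, B.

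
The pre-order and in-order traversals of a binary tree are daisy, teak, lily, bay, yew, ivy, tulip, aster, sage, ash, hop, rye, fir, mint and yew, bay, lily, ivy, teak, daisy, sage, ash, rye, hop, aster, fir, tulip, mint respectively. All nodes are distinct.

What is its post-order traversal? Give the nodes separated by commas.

yew, bay, ivy, lily, teak, rye, hop, ash, sage, fir, aster, mint, tulip, daisy

The first element of pre-order is the root; it splits in-order into left and right subtrees.
Root daisy: left subtree has 5 nodes {yew, bay, lily, ivy, teak}, right has 8 {sage, ash, rye, hop, aster, fir, tulip, mint}.
  Root teak: left subtree has 4 nodes {yew, bay, lily, ivy}, right has 0 { }.
    Root lily: left subtree has 2 nodes {yew, bay}, right has 1 {ivy}.
      Root bay: left subtree has 1 node {yew}, right has 0 { }.
  Root tulip: left subtree has 6 nodes {sage, ash, rye, hop, aster, fir}, right has 1 {mint}.
    Root aster: left subtree has 4 nodes {sage, ash, rye, hop}, right has 1 {fir}.
      Root sage: left subtree has 0 nodes { }, right has 3 {ash, rye, hop}.
        Root ash: left subtree has 0 nodes { }, right has 2 {rye, hop}.
          Root hop: left subtree has 1 node {rye}, right has 0 { }.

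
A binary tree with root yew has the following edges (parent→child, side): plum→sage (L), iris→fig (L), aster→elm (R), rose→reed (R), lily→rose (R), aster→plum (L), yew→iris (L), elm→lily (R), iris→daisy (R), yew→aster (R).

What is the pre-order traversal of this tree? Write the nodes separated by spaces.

yew iris fig daisy aster plum sage elm lily rose reed

Pre-order visits the node, then its left subtree, then its right subtree.
Visit yew.
At yew: go left to iris.
  Visit iris.
  At iris: go left to fig.
    fig is a leaf — visit fig.
  At iris: go right to daisy.
    daisy is a leaf — visit daisy.
At yew: go right to aster.
  Visit aster.
  At aster: go left to plum.
    Visit plum.
    At plum: go left to sage.
      sage is a leaf — visit sage.
    At plum: no right child.
  At aster: go right to elm.
    Visit elm.
    At elm: no left child.
    At elm: go right to lily.
      Visit lily.
      At lily: no left child.
      At lily: go right to rose.
        Visit rose.
        At rose: no left child.
        At rose: go right to reed.
          reed is a leaf — visit reed.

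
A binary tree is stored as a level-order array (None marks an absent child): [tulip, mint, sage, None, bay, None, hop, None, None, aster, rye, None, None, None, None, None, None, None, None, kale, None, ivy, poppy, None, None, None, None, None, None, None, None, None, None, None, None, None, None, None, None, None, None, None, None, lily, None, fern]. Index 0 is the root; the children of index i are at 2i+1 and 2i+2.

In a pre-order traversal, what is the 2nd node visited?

Pre-order visits the node, then its left subtree, then its right subtree.
Visit tulip.
At tulip: go left to mint.
  Visit mint.
  At mint: no left child.
  At mint: go right to bay.
    Visit bay.
    At bay: go left to aster.
      Visit aster.
      At aster: go left to kale.
        kale is a leaf — visit kale.
      At aster: no right child.
    At bay: go right to rye.
      Visit rye.
      At rye: go left to ivy.
        Visit ivy.
        At ivy: go left to lily.
          lily is a leaf — visit lily.
        At ivy: no right child.
      At rye: go right to poppy.
        Visit poppy.
        At poppy: go left to fern.
          fern is a leaf — visit fern.
        At poppy: no right child.
At tulip: go right to sage.
  Visit sage.
  At sage: no left child.
  At sage: go right to hop.
    hop is a leaf — visit hop.
Full pre-order sequence: tulip, mint, bay, aster, kale, rye, ivy, lily, poppy, fern, sage, hop.

mint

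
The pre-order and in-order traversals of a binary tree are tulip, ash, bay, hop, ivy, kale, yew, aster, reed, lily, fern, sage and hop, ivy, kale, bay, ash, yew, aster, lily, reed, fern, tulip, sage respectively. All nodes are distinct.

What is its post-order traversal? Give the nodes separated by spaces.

The first element of pre-order is the root; it splits in-order into left and right subtrees.
Root tulip: left subtree has 10 nodes {hop, ivy, kale, bay, ash, yew, aster, lily, reed, fern}, right has 1 {sage}.
  Root ash: left subtree has 4 nodes {hop, ivy, kale, bay}, right has 5 {yew, aster, lily, reed, fern}.
    Root bay: left subtree has 3 nodes {hop, ivy, kale}, right has 0 { }.
      Root hop: left subtree has 0 nodes { }, right has 2 {ivy, kale}.
        Root ivy: left subtree has 0 nodes { }, right has 1 {kale}.
    Root yew: left subtree has 0 nodes { }, right has 4 {aster, lily, reed, fern}.
      Root aster: left subtree has 0 nodes { }, right has 3 {lily, reed, fern}.
        Root reed: left subtree has 1 node {lily}, right has 1 {fern}.

kale ivy hop bay lily fern reed aster yew ash sage tulip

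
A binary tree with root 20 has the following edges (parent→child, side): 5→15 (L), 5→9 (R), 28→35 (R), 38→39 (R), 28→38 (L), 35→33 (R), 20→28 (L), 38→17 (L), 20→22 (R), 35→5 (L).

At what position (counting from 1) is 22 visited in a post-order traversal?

Post-order visits the left subtree, then the right subtree, then the node.
At 20: go left to 28.
  At 28: go left to 38.
    At 38: go left to 17.
      17 is a leaf — visit 17.
    At 38: go right to 39.
      39 is a leaf — visit 39.
    Visit 38.
  At 28: go right to 35.
    At 35: go left to 5.
      At 5: go left to 15.
        15 is a leaf — visit 15.
      At 5: go right to 9.
        9 is a leaf — visit 9.
      Visit 5.
    At 35: go right to 33.
      33 is a leaf — visit 33.
    Visit 35.
  Visit 28.
At 20: go right to 22.
  22 is a leaf — visit 22.
Visit 20.
Full post-order sequence: 17, 39, 38, 15, 9, 5, 33, 35, 28, 22, 20.

10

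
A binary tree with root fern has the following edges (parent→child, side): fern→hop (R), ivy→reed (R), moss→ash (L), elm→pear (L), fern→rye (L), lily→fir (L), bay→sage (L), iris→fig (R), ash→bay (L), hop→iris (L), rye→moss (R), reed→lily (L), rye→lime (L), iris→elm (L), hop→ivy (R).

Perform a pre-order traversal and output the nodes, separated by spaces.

Pre-order visits the node, then its left subtree, then its right subtree.
Visit fern.
At fern: go left to rye.
  Visit rye.
  At rye: go left to lime.
    lime is a leaf — visit lime.
  At rye: go right to moss.
    Visit moss.
    At moss: go left to ash.
      Visit ash.
      At ash: go left to bay.
        Visit bay.
        At bay: go left to sage.
          sage is a leaf — visit sage.
        At bay: no right child.
      At ash: no right child.
    At moss: no right child.
At fern: go right to hop.
  Visit hop.
  At hop: go left to iris.
    Visit iris.
    At iris: go left to elm.
      Visit elm.
      At elm: go left to pear.
        pear is a leaf — visit pear.
      At elm: no right child.
    At iris: go right to fig.
      fig is a leaf — visit fig.
  At hop: go right to ivy.
    Visit ivy.
    At ivy: no left child.
    At ivy: go right to reed.
      Visit reed.
      At reed: go left to lily.
        Visit lily.
        At lily: go left to fir.
          fir is a leaf — visit fir.
        At lily: no right child.
      At reed: no right child.

fern rye lime moss ash bay sage hop iris elm pear fig ivy reed lily fir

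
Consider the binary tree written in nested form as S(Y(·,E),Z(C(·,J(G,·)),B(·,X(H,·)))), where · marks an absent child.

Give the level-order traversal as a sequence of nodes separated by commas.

Level-order visits nodes level by level from the root, left to right within each level.
Level 0: S
Level 1: Y, Z
Level 2: E, C, B
Level 3: J, X
Level 4: G, H

S, Y, Z, E, C, B, J, X, G, H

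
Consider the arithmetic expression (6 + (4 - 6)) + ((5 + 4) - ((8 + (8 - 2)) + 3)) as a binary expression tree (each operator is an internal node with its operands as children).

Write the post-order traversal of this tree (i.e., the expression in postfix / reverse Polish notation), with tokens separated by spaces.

Post-order on an expression tree gives postfix notation: for each operator, emit left operand, right operand, then the operator.

6 4 6 - + 5 4 + 8 8 2 - + 3 + - +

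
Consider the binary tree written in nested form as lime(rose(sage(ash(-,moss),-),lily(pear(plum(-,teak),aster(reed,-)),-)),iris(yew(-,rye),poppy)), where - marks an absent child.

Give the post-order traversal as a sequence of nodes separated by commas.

moss, ash, sage, teak, plum, reed, aster, pear, lily, rose, rye, yew, poppy, iris, lime

Post-order visits the left subtree, then the right subtree, then the node.
At lime: go left to rose.
  At rose: go left to sage.
    At sage: go left to ash.
      At ash: no left child.
      At ash: go right to moss.
        moss is a leaf — visit moss.
      Visit ash.
    At sage: no right child.
    Visit sage.
  At rose: go right to lily.
    At lily: go left to pear.
      At pear: go left to plum.
        At plum: no left child.
        At plum: go right to teak.
          teak is a leaf — visit teak.
        Visit plum.
      At pear: go right to aster.
        At aster: go left to reed.
          reed is a leaf — visit reed.
        At aster: no right child.
        Visit aster.
      Visit pear.
    At lily: no right child.
    Visit lily.
  Visit rose.
At lime: go right to iris.
  At iris: go left to yew.
    At yew: no left child.
    At yew: go right to rye.
      rye is a leaf — visit rye.
    Visit yew.
  At iris: go right to poppy.
    poppy is a leaf — visit poppy.
  Visit iris.
Visit lime.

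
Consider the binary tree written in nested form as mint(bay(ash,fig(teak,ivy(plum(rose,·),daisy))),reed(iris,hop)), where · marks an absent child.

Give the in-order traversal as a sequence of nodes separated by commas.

In-order visits the left subtree, then the node, then the right subtree.
At mint: go left to bay.
  At bay: go left to ash.
    ash is a leaf — visit ash.
  Visit bay.
  At bay: go right to fig.
    At fig: go left to teak.
      teak is a leaf — visit teak.
    Visit fig.
    At fig: go right to ivy.
      At ivy: go left to plum.
        At plum: go left to rose.
          rose is a leaf — visit rose.
        Visit plum.
        At plum: no right child.
      Visit ivy.
      At ivy: go right to daisy.
        daisy is a leaf — visit daisy.
Visit mint.
At mint: go right to reed.
  At reed: go left to iris.
    iris is a leaf — visit iris.
  Visit reed.
  At reed: go right to hop.
    hop is a leaf — visit hop.

ash, bay, teak, fig, rose, plum, ivy, daisy, mint, iris, reed, hop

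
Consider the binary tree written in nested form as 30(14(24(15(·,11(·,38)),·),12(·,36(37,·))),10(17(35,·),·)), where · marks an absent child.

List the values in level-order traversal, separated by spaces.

30 14 10 24 12 17 15 36 35 11 37 38

Level-order visits nodes level by level from the root, left to right within each level.
Level 0: 30
Level 1: 14, 10
Level 2: 24, 12, 17
Level 3: 15, 36, 35
Level 4: 11, 37
Level 5: 38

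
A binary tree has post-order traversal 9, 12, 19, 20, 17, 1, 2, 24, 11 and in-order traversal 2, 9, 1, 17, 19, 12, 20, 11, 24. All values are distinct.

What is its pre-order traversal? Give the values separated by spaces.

The last element of post-order is the root; it splits in-order into left and right subtrees.
Root 11: left subtree has 7 nodes {2, 9, 1, 17, 19, 12, 20}, right has 1 {24}.
  Root 2: left subtree has 0 nodes { }, right has 6 {9, 1, 17, 19, 12, 20}.
    Root 1: left subtree has 1 node {9}, right has 4 {17, 19, 12, 20}.
      Root 17: left subtree has 0 nodes { }, right has 3 {19, 12, 20}.
        Root 20: left subtree has 2 nodes {19, 12}, right has 0 { }.
          Root 19: left subtree has 0 nodes { }, right has 1 {12}.

11 2 1 9 17 20 19 12 24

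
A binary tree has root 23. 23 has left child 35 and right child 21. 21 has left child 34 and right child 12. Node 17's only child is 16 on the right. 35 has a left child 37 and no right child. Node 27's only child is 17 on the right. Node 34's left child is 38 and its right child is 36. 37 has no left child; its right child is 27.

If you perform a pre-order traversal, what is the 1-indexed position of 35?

2

Pre-order visits the node, then its left subtree, then its right subtree.
Visit 23.
At 23: go left to 35.
  Visit 35.
  At 35: go left to 37.
    Visit 37.
    At 37: no left child.
    At 37: go right to 27.
      Visit 27.
      At 27: no left child.
      At 27: go right to 17.
        Visit 17.
        At 17: no left child.
        At 17: go right to 16.
          16 is a leaf — visit 16.
  At 35: no right child.
At 23: go right to 21.
  Visit 21.
  At 21: go left to 34.
    Visit 34.
    At 34: go left to 38.
      38 is a leaf — visit 38.
    At 34: go right to 36.
      36 is a leaf — visit 36.
  At 21: go right to 12.
    12 is a leaf — visit 12.
Full pre-order sequence: 23, 35, 37, 27, 17, 16, 21, 34, 38, 36, 12.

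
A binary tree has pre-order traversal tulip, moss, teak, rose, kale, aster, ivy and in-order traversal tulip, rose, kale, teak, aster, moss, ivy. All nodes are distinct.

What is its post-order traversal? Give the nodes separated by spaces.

The first element of pre-order is the root; it splits in-order into left and right subtrees.
Root tulip: left subtree has 0 nodes { }, right has 6 {rose, kale, teak, aster, moss, ivy}.
  Root moss: left subtree has 4 nodes {rose, kale, teak, aster}, right has 1 {ivy}.
    Root teak: left subtree has 2 nodes {rose, kale}, right has 1 {aster}.
      Root rose: left subtree has 0 nodes { }, right has 1 {kale}.

kale rose aster teak ivy moss tulip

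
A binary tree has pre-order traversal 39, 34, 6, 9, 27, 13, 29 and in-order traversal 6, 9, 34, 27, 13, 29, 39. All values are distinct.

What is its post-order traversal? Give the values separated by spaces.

The first element of pre-order is the root; it splits in-order into left and right subtrees.
Root 39: left subtree has 6 nodes {6, 9, 34, 27, 13, 29}, right has 0 { }.
  Root 34: left subtree has 2 nodes {6, 9}, right has 3 {27, 13, 29}.
    Root 6: left subtree has 0 nodes { }, right has 1 {9}.
    Root 27: left subtree has 0 nodes { }, right has 2 {13, 29}.
      Root 13: left subtree has 0 nodes { }, right has 1 {29}.

9 6 29 13 27 34 39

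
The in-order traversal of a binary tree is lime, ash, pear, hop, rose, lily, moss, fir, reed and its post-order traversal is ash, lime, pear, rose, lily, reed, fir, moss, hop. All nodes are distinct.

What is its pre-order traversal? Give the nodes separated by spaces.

hop pear lime ash moss lily rose fir reed

The last element of post-order is the root; it splits in-order into left and right subtrees.
Root hop: left subtree has 3 nodes {lime, ash, pear}, right has 5 {rose, lily, moss, fir, reed}.
  Root pear: left subtree has 2 nodes {lime, ash}, right has 0 { }.
    Root lime: left subtree has 0 nodes { }, right has 1 {ash}.
  Root moss: left subtree has 2 nodes {rose, lily}, right has 2 {fir, reed}.
    Root lily: left subtree has 1 node {rose}, right has 0 { }.
    Root fir: left subtree has 0 nodes { }, right has 1 {reed}.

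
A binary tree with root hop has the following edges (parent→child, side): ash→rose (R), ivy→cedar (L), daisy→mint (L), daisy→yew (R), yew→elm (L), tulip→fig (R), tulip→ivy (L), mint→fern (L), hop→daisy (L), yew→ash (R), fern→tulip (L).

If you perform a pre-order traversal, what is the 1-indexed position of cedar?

7

Pre-order visits the node, then its left subtree, then its right subtree.
Visit hop.
At hop: go left to daisy.
  Visit daisy.
  At daisy: go left to mint.
    Visit mint.
    At mint: go left to fern.
      Visit fern.
      At fern: go left to tulip.
        Visit tulip.
        At tulip: go left to ivy.
          Visit ivy.
          At ivy: go left to cedar.
            cedar is a leaf — visit cedar.
          At ivy: no right child.
        At tulip: go right to fig.
          fig is a leaf — visit fig.
      At fern: no right child.
    At mint: no right child.
  At daisy: go right to yew.
    Visit yew.
    At yew: go left to elm.
      elm is a leaf — visit elm.
    At yew: go right to ash.
      Visit ash.
      At ash: no left child.
      At ash: go right to rose.
        rose is a leaf — visit rose.
At hop: no right child.
Full pre-order sequence: hop, daisy, mint, fern, tulip, ivy, cedar, fig, yew, elm, ash, rose.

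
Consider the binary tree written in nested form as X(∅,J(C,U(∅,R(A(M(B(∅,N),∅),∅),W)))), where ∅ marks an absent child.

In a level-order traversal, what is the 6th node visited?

A

Level-order visits nodes level by level from the root, left to right within each level.
Level 0: X
Level 1: J
Level 2: C, U
Level 3: R
Level 4: A, W
Level 5: M
Level 6: B
Level 7: N
Full level-order sequence: X, J, C, U, R, A, W, M, B, N.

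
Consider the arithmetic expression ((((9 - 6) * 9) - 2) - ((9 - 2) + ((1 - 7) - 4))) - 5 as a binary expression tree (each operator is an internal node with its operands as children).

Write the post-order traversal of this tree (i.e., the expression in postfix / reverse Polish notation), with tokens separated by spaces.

9 6 - 9 * 2 - 9 2 - 1 7 - 4 - + - 5 -

Post-order on an expression tree gives postfix notation: for each operator, emit left operand, right operand, then the operator.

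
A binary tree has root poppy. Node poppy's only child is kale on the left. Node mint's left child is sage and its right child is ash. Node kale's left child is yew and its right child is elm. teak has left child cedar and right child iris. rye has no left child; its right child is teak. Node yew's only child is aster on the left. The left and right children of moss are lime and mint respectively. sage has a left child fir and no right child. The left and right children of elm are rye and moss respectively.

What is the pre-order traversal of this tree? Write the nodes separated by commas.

poppy, kale, yew, aster, elm, rye, teak, cedar, iris, moss, lime, mint, sage, fir, ash

Pre-order visits the node, then its left subtree, then its right subtree.
Visit poppy.
At poppy: go left to kale.
  Visit kale.
  At kale: go left to yew.
    Visit yew.
    At yew: go left to aster.
      aster is a leaf — visit aster.
    At yew: no right child.
  At kale: go right to elm.
    Visit elm.
    At elm: go left to rye.
      Visit rye.
      At rye: no left child.
      At rye: go right to teak.
        Visit teak.
        At teak: go left to cedar.
          cedar is a leaf — visit cedar.
        At teak: go right to iris.
          iris is a leaf — visit iris.
    At elm: go right to moss.
      Visit moss.
      At moss: go left to lime.
        lime is a leaf — visit lime.
      At moss: go right to mint.
        Visit mint.
        At mint: go left to sage.
          Visit sage.
          At sage: go left to fir.
            fir is a leaf — visit fir.
          At sage: no right child.
        At mint: go right to ash.
          ash is a leaf — visit ash.
At poppy: no right child.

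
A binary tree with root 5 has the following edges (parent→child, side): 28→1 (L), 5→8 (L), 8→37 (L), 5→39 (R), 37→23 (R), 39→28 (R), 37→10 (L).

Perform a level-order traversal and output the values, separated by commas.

5, 8, 39, 37, 28, 10, 23, 1

Level-order visits nodes level by level from the root, left to right within each level.
Level 0: 5
Level 1: 8, 39
Level 2: 37, 28
Level 3: 10, 23, 1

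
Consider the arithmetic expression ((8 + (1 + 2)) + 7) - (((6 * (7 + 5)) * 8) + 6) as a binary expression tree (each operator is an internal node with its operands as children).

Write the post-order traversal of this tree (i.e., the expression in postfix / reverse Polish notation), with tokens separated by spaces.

8 1 2 + + 7 + 6 7 5 + * 8 * 6 + -

Post-order on an expression tree gives postfix notation: for each operator, emit left operand, right operand, then the operator.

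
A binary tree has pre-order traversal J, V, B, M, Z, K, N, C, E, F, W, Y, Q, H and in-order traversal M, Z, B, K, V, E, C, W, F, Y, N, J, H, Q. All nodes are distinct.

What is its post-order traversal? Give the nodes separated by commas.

The first element of pre-order is the root; it splits in-order into left and right subtrees.
Root J: left subtree has 11 nodes {M, Z, B, K, V, E, C, W, F, Y, N}, right has 2 {H, Q}.
  Root V: left subtree has 4 nodes {M, Z, B, K}, right has 6 {E, C, W, F, Y, N}.
    Root B: left subtree has 2 nodes {M, Z}, right has 1 {K}.
      Root M: left subtree has 0 nodes { }, right has 1 {Z}.
    Root N: left subtree has 5 nodes {E, C, W, F, Y}, right has 0 { }.
      Root C: left subtree has 1 node {E}, right has 3 {W, F, Y}.
        Root F: left subtree has 1 node {W}, right has 1 {Y}.
  Root Q: left subtree has 1 node {H}, right has 0 { }.

Z, M, K, B, E, W, Y, F, C, N, V, H, Q, J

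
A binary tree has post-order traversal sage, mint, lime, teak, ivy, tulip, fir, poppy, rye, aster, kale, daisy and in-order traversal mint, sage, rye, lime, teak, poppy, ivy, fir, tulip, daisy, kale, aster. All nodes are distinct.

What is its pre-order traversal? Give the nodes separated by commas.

daisy, rye, mint, sage, poppy, teak, lime, fir, ivy, tulip, kale, aster

The last element of post-order is the root; it splits in-order into left and right subtrees.
Root daisy: left subtree has 9 nodes {mint, sage, rye, lime, teak, poppy, ivy, fir, tulip}, right has 2 {kale, aster}.
  Root rye: left subtree has 2 nodes {mint, sage}, right has 6 {lime, teak, poppy, ivy, fir, tulip}.
    Root mint: left subtree has 0 nodes { }, right has 1 {sage}.
    Root poppy: left subtree has 2 nodes {lime, teak}, right has 3 {ivy, fir, tulip}.
      Root teak: left subtree has 1 node {lime}, right has 0 { }.
      Root fir: left subtree has 1 node {ivy}, right has 1 {tulip}.
  Root kale: left subtree has 0 nodes { }, right has 1 {aster}.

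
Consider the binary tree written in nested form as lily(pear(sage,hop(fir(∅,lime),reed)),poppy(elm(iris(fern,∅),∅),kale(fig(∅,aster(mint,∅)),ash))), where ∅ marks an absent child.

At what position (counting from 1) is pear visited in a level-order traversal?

2

Level-order visits nodes level by level from the root, left to right within each level.
Level 0: lily
Level 1: pear, poppy
Level 2: sage, hop, elm, kale
Level 3: fir, reed, iris, fig, ash
Level 4: lime, fern, aster
Level 5: mint
Full level-order sequence: lily, pear, poppy, sage, hop, elm, kale, fir, reed, iris, fig, ash, lime, fern, aster, mint.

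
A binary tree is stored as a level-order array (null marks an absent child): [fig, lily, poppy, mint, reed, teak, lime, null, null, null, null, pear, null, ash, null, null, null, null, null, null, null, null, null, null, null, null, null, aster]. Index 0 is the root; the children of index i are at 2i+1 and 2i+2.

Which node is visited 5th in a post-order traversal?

teak

Post-order visits the left subtree, then the right subtree, then the node.
At fig: go left to lily.
  At lily: go left to mint.
    mint is a leaf — visit mint.
  At lily: go right to reed.
    reed is a leaf — visit reed.
  Visit lily.
At fig: go right to poppy.
  At poppy: go left to teak.
    At teak: go left to pear.
      pear is a leaf — visit pear.
    At teak: no right child.
    Visit teak.
  At poppy: go right to lime.
    At lime: go left to ash.
      At ash: go left to aster.
        aster is a leaf — visit aster.
      At ash: no right child.
      Visit ash.
    At lime: no right child.
    Visit lime.
  Visit poppy.
Visit fig.
Full post-order sequence: mint, reed, lily, pear, teak, aster, ash, lime, poppy, fig.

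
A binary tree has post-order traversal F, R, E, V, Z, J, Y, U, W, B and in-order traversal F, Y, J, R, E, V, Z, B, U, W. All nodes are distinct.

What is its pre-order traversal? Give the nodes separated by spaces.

The last element of post-order is the root; it splits in-order into left and right subtrees.
Root B: left subtree has 7 nodes {F, Y, J, R, E, V, Z}, right has 2 {U, W}.
  Root Y: left subtree has 1 node {F}, right has 5 {J, R, E, V, Z}.
    Root J: left subtree has 0 nodes { }, right has 4 {R, E, V, Z}.
      Root Z: left subtree has 3 nodes {R, E, V}, right has 0 { }.
        Root V: left subtree has 2 nodes {R, E}, right has 0 { }.
          Root E: left subtree has 1 node {R}, right has 0 { }.
  Root W: left subtree has 1 node {U}, right has 0 { }.

B Y F J Z V E R W U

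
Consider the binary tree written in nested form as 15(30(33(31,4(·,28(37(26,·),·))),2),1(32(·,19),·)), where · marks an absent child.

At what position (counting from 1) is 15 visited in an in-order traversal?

9

In-order visits the left subtree, then the node, then the right subtree.
At 15: go left to 30.
  At 30: go left to 33.
    At 33: go left to 31.
      31 is a leaf — visit 31.
    Visit 33.
    At 33: go right to 4.
      At 4: no left child.
      Visit 4.
      At 4: go right to 28.
        At 28: go left to 37.
          At 37: go left to 26.
            26 is a leaf — visit 26.
          Visit 37.
          At 37: no right child.
        Visit 28.
        At 28: no right child.
  Visit 30.
  At 30: go right to 2.
    2 is a leaf — visit 2.
Visit 15.
At 15: go right to 1.
  At 1: go left to 32.
    At 32: no left child.
    Visit 32.
    At 32: go right to 19.
      19 is a leaf — visit 19.
  Visit 1.
  At 1: no right child.
Full in-order sequence: 31, 33, 4, 26, 37, 28, 30, 2, 15, 32, 19, 1.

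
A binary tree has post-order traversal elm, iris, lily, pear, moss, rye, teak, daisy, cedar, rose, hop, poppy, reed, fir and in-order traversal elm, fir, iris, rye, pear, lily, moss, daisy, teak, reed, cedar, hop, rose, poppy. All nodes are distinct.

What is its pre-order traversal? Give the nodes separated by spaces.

fir elm reed daisy rye iris moss pear lily teak poppy hop cedar rose

The last element of post-order is the root; it splits in-order into left and right subtrees.
Root fir: left subtree has 1 node {elm}, right has 12 {iris, rye, pear, lily, moss, daisy, teak, reed, cedar, hop, rose, poppy}.
  Root reed: left subtree has 7 nodes {iris, rye, pear, lily, moss, daisy, teak}, right has 4 {cedar, hop, rose, poppy}.
    Root daisy: left subtree has 5 nodes {iris, rye, pear, lily, moss}, right has 1 {teak}.
      Root rye: left subtree has 1 node {iris}, right has 3 {pear, lily, moss}.
        Root moss: left subtree has 2 nodes {pear, lily}, right has 0 { }.
          Root pear: left subtree has 0 nodes { }, right has 1 {lily}.
    Root poppy: left subtree has 3 nodes {cedar, hop, rose}, right has 0 { }.
      Root hop: left subtree has 1 node {cedar}, right has 1 {rose}.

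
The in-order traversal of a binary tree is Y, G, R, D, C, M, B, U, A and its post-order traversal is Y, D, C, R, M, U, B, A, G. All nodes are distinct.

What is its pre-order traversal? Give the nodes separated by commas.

The last element of post-order is the root; it splits in-order into left and right subtrees.
Root G: left subtree has 1 node {Y}, right has 7 {R, D, C, M, B, U, A}.
  Root A: left subtree has 6 nodes {R, D, C, M, B, U}, right has 0 { }.
    Root B: left subtree has 4 nodes {R, D, C, M}, right has 1 {U}.
      Root M: left subtree has 3 nodes {R, D, C}, right has 0 { }.
        Root R: left subtree has 0 nodes { }, right has 2 {D, C}.
          Root C: left subtree has 1 node {D}, right has 0 { }.

G, Y, A, B, M, R, C, D, U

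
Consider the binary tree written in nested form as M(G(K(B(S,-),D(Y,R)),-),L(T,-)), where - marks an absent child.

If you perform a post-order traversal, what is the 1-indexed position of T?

Post-order visits the left subtree, then the right subtree, then the node.
At M: go left to G.
  At G: go left to K.
    At K: go left to B.
      At B: go left to S.
        S is a leaf — visit S.
      At B: no right child.
      Visit B.
    At K: go right to D.
      At D: go left to Y.
        Y is a leaf — visit Y.
      At D: go right to R.
        R is a leaf — visit R.
      Visit D.
    Visit K.
  At G: no right child.
  Visit G.
At M: go right to L.
  At L: go left to T.
    T is a leaf — visit T.
  At L: no right child.
  Visit L.
Visit M.
Full post-order sequence: S, B, Y, R, D, K, G, T, L, M.

8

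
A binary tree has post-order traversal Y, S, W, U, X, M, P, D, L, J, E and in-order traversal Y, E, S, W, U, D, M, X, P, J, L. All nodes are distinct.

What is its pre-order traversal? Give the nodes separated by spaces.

The last element of post-order is the root; it splits in-order into left and right subtrees.
Root E: left subtree has 1 node {Y}, right has 9 {S, W, U, D, M, X, P, J, L}.
  Root J: left subtree has 7 nodes {S, W, U, D, M, X, P}, right has 1 {L}.
    Root D: left subtree has 3 nodes {S, W, U}, right has 3 {M, X, P}.
      Root U: left subtree has 2 nodes {S, W}, right has 0 { }.
        Root W: left subtree has 1 node {S}, right has 0 { }.
      Root P: left subtree has 2 nodes {M, X}, right has 0 { }.
        Root M: left subtree has 0 nodes { }, right has 1 {X}.

E Y J D U W S P M X L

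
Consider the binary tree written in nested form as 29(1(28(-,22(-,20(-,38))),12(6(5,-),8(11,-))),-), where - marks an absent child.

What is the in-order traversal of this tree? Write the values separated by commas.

28, 22, 20, 38, 1, 5, 6, 12, 11, 8, 29

In-order visits the left subtree, then the node, then the right subtree.
At 29: go left to 1.
  At 1: go left to 28.
    At 28: no left child.
    Visit 28.
    At 28: go right to 22.
      At 22: no left child.
      Visit 22.
      At 22: go right to 20.
        At 20: no left child.
        Visit 20.
        At 20: go right to 38.
          38 is a leaf — visit 38.
  Visit 1.
  At 1: go right to 12.
    At 12: go left to 6.
      At 6: go left to 5.
        5 is a leaf — visit 5.
      Visit 6.
      At 6: no right child.
    Visit 12.
    At 12: go right to 8.
      At 8: go left to 11.
        11 is a leaf — visit 11.
      Visit 8.
      At 8: no right child.
Visit 29.
At 29: no right child.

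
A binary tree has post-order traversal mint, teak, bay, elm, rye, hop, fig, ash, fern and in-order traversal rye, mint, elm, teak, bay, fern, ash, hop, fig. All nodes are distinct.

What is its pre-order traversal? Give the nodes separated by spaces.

The last element of post-order is the root; it splits in-order into left and right subtrees.
Root fern: left subtree has 5 nodes {rye, mint, elm, teak, bay}, right has 3 {ash, hop, fig}.
  Root rye: left subtree has 0 nodes { }, right has 4 {mint, elm, teak, bay}.
    Root elm: left subtree has 1 node {mint}, right has 2 {teak, bay}.
      Root bay: left subtree has 1 node {teak}, right has 0 { }.
  Root ash: left subtree has 0 nodes { }, right has 2 {hop, fig}.
    Root fig: left subtree has 1 node {hop}, right has 0 { }.

fern rye elm mint bay teak ash fig hop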